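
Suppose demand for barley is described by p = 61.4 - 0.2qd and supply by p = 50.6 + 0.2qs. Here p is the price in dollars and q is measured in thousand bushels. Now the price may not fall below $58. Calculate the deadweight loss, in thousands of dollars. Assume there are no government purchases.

20

Rearranging demand gives qd = 307 - 5p; rearranging supply gives qs = 5p - 253. Without the control the market clears where 307 - 5p = 5p - 253, i.e. p* = 56 and q* = 27.
Because the floor (58) lies above the market-clearing price, it is binding.
At p = 58: qd = 307 - 5·58 = 17 and qs = 5·58 - 253 = 37.
Quantity traded falls to 17. At q = 17 the demand price is (307 - 17)/5 = 58 and the supply price is (253 + 17)/5 = 54.
Deadweight loss = ½ · (58 - 54) · (27 - 17) = ½ · 4 · 10 = 20.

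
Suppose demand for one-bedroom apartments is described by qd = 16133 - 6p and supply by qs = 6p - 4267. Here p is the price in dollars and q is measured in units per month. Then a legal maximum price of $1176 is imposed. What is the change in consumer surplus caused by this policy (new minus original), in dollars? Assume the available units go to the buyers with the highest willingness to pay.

In a free market, 16133 - 6p = 6p - 4267 gives the equilibrium p* = 1700, q* = 5933.
Because the ceiling (1176) lies below the market-clearing price, it is binding.
At p = 1176: qd = 16133 - 6·1176 = 9077 and qs = 6·1176 - 4267 = 2789.
Consumer surplus without the control is ½ · (16133/6 - 1700) · 5933 = 35200489/12.
With the ceiling, 2789 units are sold at 1176 (assume they go to the highest-value buyers). The demand price at q = 2789 is 2224, so CS = ½ · [(16133/6 - 1176) + (2224 - 1176)] · 2789 = 42852985/12.
Change in consumer surplus = 42852985/12 - 35200489/12 = 637708.

637708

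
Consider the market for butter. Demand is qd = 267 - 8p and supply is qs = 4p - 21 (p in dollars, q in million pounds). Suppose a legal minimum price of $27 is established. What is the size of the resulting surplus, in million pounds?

36

Setting quantity demanded equal to quantity supplied, 267 - 8p = 4p - 21, gives p* = 24 and q* = 75.
The floor of 27 is above the equilibrium price 24, so it binds.
At p = 27: qd = 267 - 8·27 = 51 and qs = 4·27 - 21 = 87.
Surplus = qs - qd = 87 - 51 = 36.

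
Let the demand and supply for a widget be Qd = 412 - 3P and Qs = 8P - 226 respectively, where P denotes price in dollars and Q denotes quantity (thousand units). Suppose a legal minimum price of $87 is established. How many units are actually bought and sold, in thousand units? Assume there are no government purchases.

151

Setting quantity demanded equal to quantity supplied, 412 - 3P = 8P - 226, gives P* = 58 and Q* = 238.
Because the floor (87) lies above the market-clearing price, it is binding.
At P = 87: Qd = 412 - 3·87 = 151 and Qs = 8·87 - 226 = 470.
The quantity actually transacted is the short side, demand: 151.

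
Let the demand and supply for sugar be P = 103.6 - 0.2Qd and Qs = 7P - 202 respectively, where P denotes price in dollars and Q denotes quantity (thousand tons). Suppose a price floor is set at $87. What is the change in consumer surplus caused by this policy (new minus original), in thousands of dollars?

-4063.5

Rearranging demand gives Qd = 518 - 5P. In a free market, 518 - 5P = 7P - 202 gives the equilibrium P* = 60, Q* = 218.
The floor of 87 is above the equilibrium price 60, so it binds.
At P = 87: Qd = 518 - 5·87 = 83 and Qs = 7·87 - 202 = 407.
Consumer surplus without the control is ½ · (103.6 - 60) · 218 = 4752.4.
With the floor, consumers buy 83 units at 87, so CS = ½ · (103.6 - 87) · 83 = 688.9.
Change in consumer surplus = 688.9 - 4752.4 = -4063.5.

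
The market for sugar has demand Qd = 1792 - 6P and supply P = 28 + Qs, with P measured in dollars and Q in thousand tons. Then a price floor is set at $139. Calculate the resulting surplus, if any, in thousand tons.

0

Rearranging supply gives Qs = P - 28. Equilibrium: 1792 - 6P = P - 28, so 1820 = 7P and P* = 260, Q* = 232.
Since 139 is below P* = 260, the floor does not bind and the free-market outcome prevails.
Since the control does not bind, there is no surplus.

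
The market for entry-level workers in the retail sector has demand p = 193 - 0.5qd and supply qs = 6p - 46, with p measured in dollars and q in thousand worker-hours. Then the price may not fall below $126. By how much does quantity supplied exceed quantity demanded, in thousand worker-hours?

Rearranging demand gives qd = 386 - 2p. Setting quantity demanded equal to quantity supplied, 386 - 2p = 6p - 46, gives p* = 54 and q* = 278.
Since 126 > 54, the floor is binding.
At p = 126: qd = 386 - 2·126 = 134 and qs = 6·126 - 46 = 710.
Surplus = qs - qd = 710 - 134 = 576.

576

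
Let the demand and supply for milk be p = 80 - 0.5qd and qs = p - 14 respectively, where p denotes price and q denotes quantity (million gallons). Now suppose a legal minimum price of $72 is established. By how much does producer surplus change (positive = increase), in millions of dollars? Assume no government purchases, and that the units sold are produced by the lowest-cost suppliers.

-168

Rearranging demand gives qd = 160 - 2p. In a free market, 160 - 2p = p - 14 gives the equilibrium p* = 58, q* = 44.
Since 72 > 58, the floor is binding.
At p = 72: qd = 160 - 2·72 = 16 and qs = 72 - 14 = 58.
Producer surplus without the control is ½ · (58 - 14) · 44 = 968.
With the floor, 16 units are sold at 72. The supply price at q = 16 is 30, so PS = ½ · [(72 - 14) + (72 - 30)] · 16 = 800.
Change in producer surplus = 800 - 968 = -168.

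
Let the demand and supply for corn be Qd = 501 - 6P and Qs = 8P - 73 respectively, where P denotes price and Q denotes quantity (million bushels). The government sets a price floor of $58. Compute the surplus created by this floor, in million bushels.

238

Without the control the market clears where 501 - 6P = 8P - 73, i.e. P* = 41 and Q* = 255.
Since 58 > 41, the floor is binding.
At P = 58: Qd = 501 - 6·58 = 153 and Qs = 8·58 - 73 = 391.
Surplus = Qs - Qd = 391 - 153 = 238.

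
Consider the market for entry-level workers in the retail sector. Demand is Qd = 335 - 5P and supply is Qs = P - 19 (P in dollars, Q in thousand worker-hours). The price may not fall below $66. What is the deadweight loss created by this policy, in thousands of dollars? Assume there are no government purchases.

735

Setting quantity demanded equal to quantity supplied, 335 - 5P = P - 19, gives P* = 59 and Q* = 40.
Because the floor (66) lies above the market-clearing price, it is binding.
At P = 66: Qd = 335 - 5·66 = 5 and Qs = 66 - 19 = 47.
Quantity traded falls to 5. At Q = 5 the demand price is (335 - 5)/5 = 66 and the supply price is 19 + 5 = 24.
Deadweight loss = ½ · (66 - 24) · (40 - 5) = ½ · 42 · 35 = 735.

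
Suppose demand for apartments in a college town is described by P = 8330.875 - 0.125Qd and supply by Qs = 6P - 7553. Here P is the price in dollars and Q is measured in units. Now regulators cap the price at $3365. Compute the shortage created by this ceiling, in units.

Rearranging demand gives Qd = 66647 - 8P. In a free market, 66647 - 8P = 6P - 7553 gives the equilibrium P* = 5300, Q* = 24247.
Because the ceiling (3365) lies below the market-clearing price, it is binding.
At P = 3365: Qd = 66647 - 8·3365 = 39727 and Qs = 6·3365 - 7553 = 12637.
Shortage = Qd - Qs = 39727 - 12637 = 27090.

27090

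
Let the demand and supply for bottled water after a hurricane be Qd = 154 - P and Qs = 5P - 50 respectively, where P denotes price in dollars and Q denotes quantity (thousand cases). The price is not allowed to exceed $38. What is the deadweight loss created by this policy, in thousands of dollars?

0

In a free market, 154 - P = 5P - 50 gives the equilibrium P* = 34, Q* = 120.
Since 38 is above P* = 34, the ceiling does not bind and the free-market outcome prevails.
Since the control does not bind, no trades are prevented and deadweight loss is zero.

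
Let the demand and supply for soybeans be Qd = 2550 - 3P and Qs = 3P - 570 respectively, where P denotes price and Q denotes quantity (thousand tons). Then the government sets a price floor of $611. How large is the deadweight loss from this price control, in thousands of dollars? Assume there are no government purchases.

Equilibrium: 2550 - 3P = 3P - 570, so 3120 = 6P and P* = 520, Q* = 990.
Because the floor (611) lies above the market-clearing price, it is binding.
At P = 611: Qd = 2550 - 3·611 = 717 and Qs = 3·611 - 570 = 1263.
Quantity traded falls to 717. At Q = 717 the demand price is (2550 - 717)/3 = 611 and the supply price is (570 + 717)/3 = 429.
Deadweight loss = ½ · (611 - 429) · (990 - 717) = ½ · 182 · 273 = 24843.

24843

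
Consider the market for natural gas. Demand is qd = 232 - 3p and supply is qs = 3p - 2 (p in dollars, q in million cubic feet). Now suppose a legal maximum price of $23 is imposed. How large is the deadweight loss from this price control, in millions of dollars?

768

Without the control the market clears where 232 - 3p = 3p - 2, i.e. p* = 39 and q* = 115.
Because the ceiling (23) lies below the market-clearing price, it is binding.
At p = 23: qd = 232 - 3·23 = 163 and qs = 3·23 - 2 = 67.
Quantity traded falls to 67. At q = 67 the demand price is (232 - 67)/3 = 55 and the supply price is (2 + 67)/3 = 23.
Deadweight loss = ½ · (55 - 23) · (115 - 67) = ½ · 32 · 48 = 768.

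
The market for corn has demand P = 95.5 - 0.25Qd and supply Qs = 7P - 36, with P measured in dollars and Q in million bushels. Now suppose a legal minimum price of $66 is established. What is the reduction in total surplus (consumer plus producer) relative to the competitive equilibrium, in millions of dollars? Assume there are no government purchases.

Rearranging demand gives Qd = 382 - 4P. Equilibrium: 382 - 4P = 7P - 36, so 418 = 11P and P* = 38, Q* = 230.
The floor of 66 is above the equilibrium price 38, so it binds.
At P = 66: Qd = 382 - 4·66 = 118 and Qs = 7·66 - 36 = 426.
Quantity traded falls to 118. At Q = 118 the demand price is (382 - 118)/4 = 66 and the supply price is (36 + 118)/7 = 22.
Deadweight loss = ½ · (66 - 22) · (230 - 118) = ½ · 44 · 112 = 2464.

2464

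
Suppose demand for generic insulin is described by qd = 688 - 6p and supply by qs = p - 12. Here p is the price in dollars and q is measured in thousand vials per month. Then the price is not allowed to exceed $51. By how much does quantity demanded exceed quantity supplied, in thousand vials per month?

In a free market, 688 - 6p = p - 12 gives the equilibrium p* = 100, q* = 88.
The ceiling of 51 is below the equilibrium price 100, so it binds.
At p = 51: qd = 688 - 6·51 = 382 and qs = 51 - 12 = 39.
Shortage = qd - qs = 382 - 39 = 343.

343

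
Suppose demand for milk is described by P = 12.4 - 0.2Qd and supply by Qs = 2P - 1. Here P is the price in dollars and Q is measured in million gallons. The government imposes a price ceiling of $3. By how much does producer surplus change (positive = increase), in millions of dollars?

-66

Rearranging demand gives Qd = 62 - 5P. Setting quantity demanded equal to quantity supplied, 62 - 5P = 2P - 1, gives P* = 9 and Q* = 17.
Since 3 < 9, the ceiling is binding.
At P = 3: Qd = 62 - 5·3 = 47 and Qs = 2·3 - 1 = 5.
Producer surplus without the control is ½ · (9 - 0.5) · 17 = 72.25.
With the ceiling, producers sell 5 units at 3, so PS = ½ · (3 - 0.5) · 5 = 6.25.
Change in producer surplus = 6.25 - 72.25 = -66.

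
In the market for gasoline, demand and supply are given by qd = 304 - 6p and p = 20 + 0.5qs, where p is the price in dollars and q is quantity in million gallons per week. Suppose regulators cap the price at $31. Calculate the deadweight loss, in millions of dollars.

192

Rearranging supply gives qs = 2p - 40. Equilibrium: 304 - 6p = 2p - 40, so 344 = 8p and p* = 43, q* = 46.
Because the ceiling (31) lies below the market-clearing price, it is binding.
At p = 31: qd = 304 - 6·31 = 118 and qs = 2·31 - 40 = 22.
Quantity traded falls to 22. At q = 22 the demand price is (304 - 22)/6 = 47 and the supply price is (40 + 22)/2 = 31.
Deadweight loss = ½ · (47 - 31) · (46 - 22) = ½ · 16 · 24 = 192.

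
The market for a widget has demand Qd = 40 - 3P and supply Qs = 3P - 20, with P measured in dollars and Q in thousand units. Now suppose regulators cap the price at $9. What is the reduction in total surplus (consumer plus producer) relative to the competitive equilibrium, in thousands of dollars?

3

In a free market, 40 - 3P = 3P - 20 gives the equilibrium P* = 10, Q* = 10.
The ceiling of 9 is below the equilibrium price 10, so it binds.
At P = 9: Qd = 40 - 3·9 = 13 and Qs = 3·9 - 20 = 7.
Quantity traded falls to 7. At Q = 7 the demand price is (40 - 7)/3 = 11 and the supply price is (20 + 7)/3 = 9.
Deadweight loss = ½ · (11 - 9) · (10 - 7) = ½ · 2 · 3 = 3.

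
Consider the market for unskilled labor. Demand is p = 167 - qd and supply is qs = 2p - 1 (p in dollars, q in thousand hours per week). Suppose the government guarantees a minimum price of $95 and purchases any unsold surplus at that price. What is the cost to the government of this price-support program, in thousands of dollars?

Rearranging demand gives qd = 167 - p. Without the control the market clears where 167 - p = 2p - 1, i.e. p* = 56 and q* = 111.
Because the floor (95) lies above the market-clearing price, it is binding.
At p = 95: qd = 167 - 95 = 72 and qs = 2·95 - 1 = 189.
Surplus = qs - qd = 117.
Government expenditure = surplus × support price = 117 × 95 = 11115.

11115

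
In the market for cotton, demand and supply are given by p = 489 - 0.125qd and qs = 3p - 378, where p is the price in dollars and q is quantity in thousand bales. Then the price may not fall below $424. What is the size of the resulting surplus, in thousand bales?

374

Rearranging demand gives qd = 3912 - 8p. Without the control the market clears where 3912 - 8p = 3p - 378, i.e. p* = 390 and q* = 792.
The floor of 424 is above the equilibrium price 390, so it binds.
At p = 424: qd = 3912 - 8·424 = 520 and qs = 3·424 - 378 = 894.
Surplus = qs - qd = 894 - 520 = 374.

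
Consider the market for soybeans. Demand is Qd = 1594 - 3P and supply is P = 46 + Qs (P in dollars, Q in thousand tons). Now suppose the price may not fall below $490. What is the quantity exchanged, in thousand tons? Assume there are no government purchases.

124

Rearranging supply gives Qs = P - 46. Without the control the market clears where 1594 - 3P = P - 46, i.e. P* = 410 and Q* = 364.
Since 490 > 410, the floor is binding.
At P = 490: Qd = 1594 - 3·490 = 124 and Qs = 490 - 46 = 444.
The quantity actually transacted is the short side, demand: 124.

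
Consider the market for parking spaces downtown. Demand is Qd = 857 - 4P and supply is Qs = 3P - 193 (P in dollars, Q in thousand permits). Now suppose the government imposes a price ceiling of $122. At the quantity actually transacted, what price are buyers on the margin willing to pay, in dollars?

171

Setting quantity demanded equal to quantity supplied, 857 - 4P = 3P - 193, gives P* = 150 and Q* = 257.
The ceiling of 122 is below the equilibrium price 150, so it binds.
At P = 122: Qd = 857 - 4·122 = 369 and Qs = 3·122 - 193 = 173.
Only 173 units reach the market. On the demand curve, the marginal buyer's willingness to pay at Q = 173 is (857 - 173)/4 = 171.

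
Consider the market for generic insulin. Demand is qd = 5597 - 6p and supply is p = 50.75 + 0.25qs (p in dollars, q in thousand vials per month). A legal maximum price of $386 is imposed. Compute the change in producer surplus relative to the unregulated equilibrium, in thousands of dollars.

-335426

Rearranging supply gives qs = 4p - 203. Setting quantity demanded equal to quantity supplied, 5597 - 6p = 4p - 203, gives p* = 580 and q* = 2117.
Since 386 < 580, the ceiling is binding.
At p = 386: qd = 5597 - 6·386 = 3281 and qs = 4·386 - 203 = 1341.
Producer surplus without the control is ½ · (580 - 50.75) · 2117 = 560211.125.
With the ceiling, producers sell 1341 units at 386, so PS = ½ · (386 - 50.75) · 1341 = 224785.125.
Change in producer surplus = 224785.125 - 560211.125 = -335426.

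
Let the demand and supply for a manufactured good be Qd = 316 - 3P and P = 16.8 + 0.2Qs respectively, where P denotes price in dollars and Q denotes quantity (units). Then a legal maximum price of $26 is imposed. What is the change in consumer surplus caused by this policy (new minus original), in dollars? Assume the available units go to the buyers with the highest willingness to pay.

Rearranging supply gives Qs = 5P - 84. In a free market, 316 - 3P = 5P - 84 gives the equilibrium P* = 50, Q* = 166.
The ceiling of 26 is below the equilibrium price 50, so it binds.
At P = 26: Qd = 316 - 3·26 = 238 and Qs = 5·26 - 84 = 46.
Consumer surplus without the control is ½ · (316/3 - 50) · 166 = 13778/3.
With the ceiling, 46 units are sold at 26 (assume they go to the highest-value buyers). The demand price at Q = 46 is 90, so CS = ½ · [(316/3 - 26) + (90 - 26)] · 46 = 9890/3.
Change in consumer surplus = 9890/3 - 13778/3 = -1296.

-1296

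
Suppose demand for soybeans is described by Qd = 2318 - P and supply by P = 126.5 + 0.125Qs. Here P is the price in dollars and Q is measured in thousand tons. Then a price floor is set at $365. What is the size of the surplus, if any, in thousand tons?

Rearranging supply gives Qs = 8P - 1012. In a free market, 2318 - P = 8P - 1012 gives the equilibrium P* = 370, Q* = 1948.
Since 365 is below P* = 370, the floor does not bind and the free-market outcome prevails.
Since the control does not bind, there is no surplus.

0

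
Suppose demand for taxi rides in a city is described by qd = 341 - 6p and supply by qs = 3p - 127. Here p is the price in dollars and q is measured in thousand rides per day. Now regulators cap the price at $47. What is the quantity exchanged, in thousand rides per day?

14

Setting quantity demanded equal to quantity supplied, 341 - 6p = 3p - 127, gives p* = 52 and q* = 29.
Because the ceiling (47) lies below the market-clearing price, it is binding.
At p = 47: qd = 341 - 6·47 = 59 and qs = 3·47 - 127 = 14.
The quantity actually transacted is the short side, supply: 14.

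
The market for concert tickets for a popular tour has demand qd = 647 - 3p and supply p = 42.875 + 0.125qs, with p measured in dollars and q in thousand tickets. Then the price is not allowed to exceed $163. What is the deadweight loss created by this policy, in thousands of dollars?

Rearranging supply gives qs = 8p - 343. Setting quantity demanded equal to quantity supplied, 647 - 3p = 8p - 343, gives p* = 90 and q* = 377.
The ceiling of 163 is above the equilibrium price 90, so it is not binding; the market clears at p* = 90, q* = 377.
Since the control does not bind, no trades are prevented and deadweight loss is zero.

0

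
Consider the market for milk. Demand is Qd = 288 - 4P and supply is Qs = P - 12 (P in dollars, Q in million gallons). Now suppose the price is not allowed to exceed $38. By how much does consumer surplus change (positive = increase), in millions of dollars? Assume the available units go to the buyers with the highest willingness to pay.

511.5

In a free market, 288 - 4P = P - 12 gives the equilibrium P* = 60, Q* = 48.
The ceiling of 38 is below the equilibrium price 60, so it binds.
At P = 38: Qd = 288 - 4·38 = 136 and Qs = 38 - 12 = 26.
Consumer surplus without the control is ½ · (72 - 60) · 48 = 288.
With the ceiling, 26 units are sold at 38 (assume they go to the highest-value buyers). The demand price at Q = 26 is 65.5, so CS = ½ · [(72 - 38) + (65.5 - 38)] · 26 = 799.5.
Change in consumer surplus = 799.5 - 288 = 511.5.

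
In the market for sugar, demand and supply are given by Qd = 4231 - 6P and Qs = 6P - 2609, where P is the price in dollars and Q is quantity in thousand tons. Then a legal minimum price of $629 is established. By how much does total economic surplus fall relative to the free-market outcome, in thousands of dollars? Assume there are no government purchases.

20886

Without the control the market clears where 4231 - 6P = 6P - 2609, i.e. P* = 570 and Q* = 811.
The floor of 629 is above the equilibrium price 570, so it binds.
At P = 629: Qd = 4231 - 6·629 = 457 and Qs = 6·629 - 2609 = 1165.
Quantity traded falls to 457. At Q = 457 the demand price is (4231 - 457)/6 = 629 and the supply price is (2609 + 457)/6 = 511.
Deadweight loss = ½ · (629 - 511) · (811 - 457) = ½ · 118 · 354 = 20886.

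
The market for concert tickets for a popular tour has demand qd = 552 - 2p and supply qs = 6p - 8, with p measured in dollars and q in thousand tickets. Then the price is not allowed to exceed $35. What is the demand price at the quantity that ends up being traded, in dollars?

Equilibrium: 552 - 2p = 6p - 8, so 560 = 8p and p* = 70, q* = 412.
Since 35 < 70, the ceiling is binding.
At p = 35: qd = 552 - 2·35 = 482 and qs = 6·35 - 8 = 202.
Only 202 units reach the market. On the demand curve, the marginal buyer's willingness to pay at q = 202 is (552 - 202)/2 = 175.

175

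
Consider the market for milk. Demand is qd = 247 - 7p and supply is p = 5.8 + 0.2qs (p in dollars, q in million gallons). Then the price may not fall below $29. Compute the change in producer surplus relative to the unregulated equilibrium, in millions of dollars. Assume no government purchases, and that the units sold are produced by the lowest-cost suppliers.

87.6

Rearranging supply gives qs = 5p - 29. In a free market, 247 - 7p = 5p - 29 gives the equilibrium p* = 23, q* = 86.
Because the floor (29) lies above the market-clearing price, it is binding.
At p = 29: qd = 247 - 7·29 = 44 and qs = 5·29 - 29 = 116.
Producer surplus without the control is ½ · (23 - 5.8) · 86 = 739.6.
With the floor, 44 units are sold at 29. The supply price at q = 44 is 14.6, so PS = ½ · [(29 - 5.8) + (29 - 14.6)] · 44 = 827.2.
Change in producer surplus = 827.2 - 739.6 = 87.6.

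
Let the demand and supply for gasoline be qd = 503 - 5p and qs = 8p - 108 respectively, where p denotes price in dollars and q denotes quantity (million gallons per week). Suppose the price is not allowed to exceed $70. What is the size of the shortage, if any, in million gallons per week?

0

In a free market, 503 - 5p = 8p - 108 gives the equilibrium p* = 47, q* = 268.
The ceiling of 70 is above the equilibrium price 47, so it is not binding; the market clears at p* = 47, q* = 268.
Since the control does not bind, there is no shortage.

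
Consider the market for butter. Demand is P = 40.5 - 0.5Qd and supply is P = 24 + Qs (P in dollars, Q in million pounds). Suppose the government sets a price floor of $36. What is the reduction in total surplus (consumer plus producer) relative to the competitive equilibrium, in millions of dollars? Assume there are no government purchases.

3

Rearranging demand gives Qd = 81 - 2P; rearranging supply gives Qs = P - 24. Equilibrium: 81 - 2P = P - 24, so 105 = 3P and P* = 35, Q* = 11.
The floor of 36 is above the equilibrium price 35, so it binds.
At P = 36: Qd = 81 - 2·36 = 9 and Qs = 36 - 24 = 12.
Quantity traded falls to 9. At Q = 9 the demand price is (81 - 9)/2 = 36 and the supply price is 24 + 9 = 33.
Deadweight loss = ½ · (36 - 33) · (11 - 9) = ½ · 3 · 2 = 3.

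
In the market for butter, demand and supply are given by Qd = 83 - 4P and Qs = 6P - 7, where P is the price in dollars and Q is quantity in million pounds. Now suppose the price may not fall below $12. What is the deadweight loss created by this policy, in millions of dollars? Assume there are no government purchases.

Equilibrium: 83 - 4P = 6P - 7, so 90 = 10P and P* = 9, Q* = 47.
Since 12 > 9, the floor is binding.
At P = 12: Qd = 83 - 4·12 = 35 and Qs = 6·12 - 7 = 65.
Quantity traded falls to 35. At Q = 35 the demand price is (83 - 35)/4 = 12 and the supply price is (7 + 35)/6 = 7.
Deadweight loss = ½ · (12 - 7) · (47 - 35) = ½ · 5 · 12 = 30.

30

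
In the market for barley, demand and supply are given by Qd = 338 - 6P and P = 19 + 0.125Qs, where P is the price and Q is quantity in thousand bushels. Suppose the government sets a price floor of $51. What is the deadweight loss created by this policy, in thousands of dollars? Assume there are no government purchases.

1344

Rearranging supply gives Qs = 8P - 152. Setting quantity demanded equal to quantity supplied, 338 - 6P = 8P - 152, gives P* = 35 and Q* = 128.
Because the floor (51) lies above the market-clearing price, it is binding.
At P = 51: Qd = 338 - 6·51 = 32 and Qs = 8·51 - 152 = 256.
Quantity traded falls to 32. At Q = 32 the demand price is (338 - 32)/6 = 51 and the supply price is (152 + 32)/8 = 23.
Deadweight loss = ½ · (51 - 23) · (128 - 32) = ½ · 28 · 96 = 1344.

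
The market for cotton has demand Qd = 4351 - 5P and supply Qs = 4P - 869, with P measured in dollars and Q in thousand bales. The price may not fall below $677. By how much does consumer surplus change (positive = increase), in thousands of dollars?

-117224.5

Equilibrium: 4351 - 5P = 4P - 869, so 5220 = 9P and P* = 580, Q* = 1451.
Since 677 > 580, the floor is binding.
At P = 677: Qd = 4351 - 5·677 = 966 and Qs = 4·677 - 869 = 1839.
Consumer surplus without the control is ½ · (870.2 - 580) · 1451 = 210540.1.
With the floor, consumers buy 966 units at 677, so CS = ½ · (870.2 - 677) · 966 = 93315.6.
Change in consumer surplus = 93315.6 - 210540.1 = -117224.5.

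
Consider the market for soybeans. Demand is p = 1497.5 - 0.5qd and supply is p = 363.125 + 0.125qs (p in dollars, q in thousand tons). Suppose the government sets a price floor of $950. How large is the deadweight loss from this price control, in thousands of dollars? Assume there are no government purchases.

162000

Rearranging demand gives qd = 2995 - 2p; rearranging supply gives qs = 8p - 2905. Setting quantity demanded equal to quantity supplied, 2995 - 2p = 8p - 2905, gives p* = 590 and q* = 1815.
Because the floor (950) lies above the market-clearing price, it is binding.
At p = 950: qd = 2995 - 2·950 = 1095 and qs = 8·950 - 2905 = 4695.
Quantity traded falls to 1095. At q = 1095 the demand price is (2995 - 1095)/2 = 950 and the supply price is (2905 + 1095)/8 = 500.
Deadweight loss = ½ · (950 - 500) · (1815 - 1095) = ½ · 450 · 720 = 162000.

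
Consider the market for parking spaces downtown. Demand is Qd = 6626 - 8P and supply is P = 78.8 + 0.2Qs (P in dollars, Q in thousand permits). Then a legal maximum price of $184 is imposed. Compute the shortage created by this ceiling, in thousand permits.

Rearranging supply gives Qs = 5P - 394. Without the control the market clears where 6626 - 8P = 5P - 394, i.e. P* = 540 and Q* = 2306.
Because the ceiling (184) lies below the market-clearing price, it is binding.
At P = 184: Qd = 6626 - 8·184 = 5154 and Qs = 5·184 - 394 = 526.
Shortage = Qd - Qs = 5154 - 526 = 4628.

4628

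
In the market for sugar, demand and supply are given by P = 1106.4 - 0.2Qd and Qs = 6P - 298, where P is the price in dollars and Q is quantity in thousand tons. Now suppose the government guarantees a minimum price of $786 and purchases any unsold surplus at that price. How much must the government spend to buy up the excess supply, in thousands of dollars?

2213376

Rearranging demand gives Qd = 5532 - 5P. Setting quantity demanded equal to quantity supplied, 5532 - 5P = 6P - 298, gives P* = 530 and Q* = 2882.
Since 786 > 530, the floor is binding.
At P = 786: Qd = 5532 - 5·786 = 1602 and Qs = 6·786 - 298 = 4418.
Surplus = Qs - Qd = 2816.
Government expenditure = surplus × support price = 2816 × 786 = 2213376.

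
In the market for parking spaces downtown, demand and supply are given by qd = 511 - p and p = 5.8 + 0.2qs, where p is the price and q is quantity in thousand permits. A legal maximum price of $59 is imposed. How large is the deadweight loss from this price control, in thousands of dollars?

14415

Rearranging supply gives qs = 5p - 29. In a free market, 511 - p = 5p - 29 gives the equilibrium p* = 90, q* = 421.
The ceiling of 59 is below the equilibrium price 90, so it binds.
At p = 59: qd = 511 - 59 = 452 and qs = 5·59 - 29 = 266.
Quantity traded falls to 266. At q = 266 the demand price is 511 - 266 = 245 and the supply price is (29 + 266)/5 = 59.
Deadweight loss = ½ · (245 - 59) · (421 - 266) = ½ · 186 · 155 = 14415.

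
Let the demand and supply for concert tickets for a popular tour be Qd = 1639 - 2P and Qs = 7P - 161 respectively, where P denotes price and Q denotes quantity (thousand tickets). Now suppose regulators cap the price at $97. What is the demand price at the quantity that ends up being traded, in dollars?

560.5

Setting quantity demanded equal to quantity supplied, 1639 - 2P = 7P - 161, gives P* = 200 and Q* = 1239.
Because the ceiling (97) lies below the market-clearing price, it is binding.
At P = 97: Qd = 1639 - 2·97 = 1445 and Qs = 7·97 - 161 = 518.
Only 518 units reach the market. On the demand curve, the marginal buyer's willingness to pay at Q = 518 is (1639 - 518)/2 = 560.5.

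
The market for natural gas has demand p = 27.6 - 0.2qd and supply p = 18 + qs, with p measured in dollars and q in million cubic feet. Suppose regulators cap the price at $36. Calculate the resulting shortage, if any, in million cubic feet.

Rearranging demand gives qd = 138 - 5p; rearranging supply gives qs = p - 18. In a free market, 138 - 5p = p - 18 gives the equilibrium p* = 26, q* = 8.
The ceiling of 36 is above the equilibrium price 26, so it is not binding; the market clears at p* = 26, q* = 8.
Since the control does not bind, there is no shortage.

0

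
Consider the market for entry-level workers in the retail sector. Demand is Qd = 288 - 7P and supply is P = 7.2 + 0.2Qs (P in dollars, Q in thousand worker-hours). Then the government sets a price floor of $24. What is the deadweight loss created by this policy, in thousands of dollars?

Rearranging supply gives Qs = 5P - 36. In a free market, 288 - 7P = 5P - 36 gives the equilibrium P* = 27, Q* = 99.
Since 24 is below P* = 27, the floor does not bind and the free-market outcome prevails.
Since the control does not bind, no trades are prevented and deadweight loss is zero.

0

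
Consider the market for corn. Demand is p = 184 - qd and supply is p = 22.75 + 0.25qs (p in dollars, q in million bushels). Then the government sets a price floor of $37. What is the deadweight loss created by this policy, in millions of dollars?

0

Rearranging demand gives qd = 184 - p; rearranging supply gives qs = 4p - 91. Setting quantity demanded equal to quantity supplied, 184 - p = 4p - 91, gives p* = 55 and q* = 129.
Since 37 is below p* = 55, the floor does not bind and the free-market outcome prevails.
Since the control does not bind, no trades are prevented and deadweight loss is zero.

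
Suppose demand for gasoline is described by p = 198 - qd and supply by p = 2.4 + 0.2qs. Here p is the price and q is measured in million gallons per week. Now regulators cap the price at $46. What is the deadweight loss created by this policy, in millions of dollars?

Rearranging demand gives qd = 198 - p; rearranging supply gives qs = 5p - 12. Equilibrium: 198 - p = 5p - 12, so 210 = 6p and p* = 35, q* = 163.
Since 46 is above p* = 35, the ceiling does not bind and the free-market outcome prevails.
Since the control does not bind, no trades are prevented and deadweight loss is zero.

0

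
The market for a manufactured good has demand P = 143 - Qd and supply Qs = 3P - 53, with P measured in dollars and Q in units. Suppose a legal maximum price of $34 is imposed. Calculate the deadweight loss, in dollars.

1350

Rearranging demand gives Qd = 143 - P. Setting quantity demanded equal to quantity supplied, 143 - P = 3P - 53, gives P* = 49 and Q* = 94.
Since 34 < 49, the ceiling is binding.
At P = 34: Qd = 143 - 34 = 109 and Qs = 3·34 - 53 = 49.
Quantity traded falls to 49. At Q = 49 the demand price is 143 - 49 = 94 and the supply price is (53 + 49)/3 = 34.
Deadweight loss = ½ · (94 - 34) · (94 - 49) = ½ · 60 · 45 = 1350.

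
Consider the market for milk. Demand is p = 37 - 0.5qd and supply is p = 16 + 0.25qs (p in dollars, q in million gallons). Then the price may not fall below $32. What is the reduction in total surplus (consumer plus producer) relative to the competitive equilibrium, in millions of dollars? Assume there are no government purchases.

121.5

Rearranging demand gives qd = 74 - 2p; rearranging supply gives qs = 4p - 64. Setting quantity demanded equal to quantity supplied, 74 - 2p = 4p - 64, gives p* = 23 and q* = 28.
The floor of 32 is above the equilibrium price 23, so it binds.
At p = 32: qd = 74 - 2·32 = 10 and qs = 4·32 - 64 = 64.
Quantity traded falls to 10. At q = 10 the demand price is (74 - 10)/2 = 32 and the supply price is (64 + 10)/4 = 18.5.
Deadweight loss = ½ · (32 - 18.5) · (28 - 10) = ½ · 13.5 · 18 = 121.5.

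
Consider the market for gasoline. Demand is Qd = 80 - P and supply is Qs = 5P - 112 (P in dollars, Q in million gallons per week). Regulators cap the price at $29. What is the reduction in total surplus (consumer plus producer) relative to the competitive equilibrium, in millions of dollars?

135

Equilibrium: 80 - P = 5P - 112, so 192 = 6P and P* = 32, Q* = 48.
Because the ceiling (29) lies below the market-clearing price, it is binding.
At P = 29: Qd = 80 - 29 = 51 and Qs = 5·29 - 112 = 33.
Quantity traded falls to 33. At Q = 33 the demand price is 80 - 33 = 47 and the supply price is (112 + 33)/5 = 29.
Deadweight loss = ½ · (47 - 29) · (48 - 33) = ½ · 18 · 15 = 135.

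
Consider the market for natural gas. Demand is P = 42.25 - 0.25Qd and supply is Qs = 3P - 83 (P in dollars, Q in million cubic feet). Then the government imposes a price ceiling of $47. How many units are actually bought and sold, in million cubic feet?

25

Rearranging demand gives Qd = 169 - 4P. Without the control the market clears where 169 - 4P = 3P - 83, i.e. P* = 36 and Q* = 25.
Since 47 is above P* = 36, the ceiling does not bind and the free-market outcome prevails.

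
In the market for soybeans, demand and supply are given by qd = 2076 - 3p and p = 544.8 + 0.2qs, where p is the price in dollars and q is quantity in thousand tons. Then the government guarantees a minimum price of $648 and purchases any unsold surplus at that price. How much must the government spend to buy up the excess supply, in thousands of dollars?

Rearranging supply gives qs = 5p - 2724. Equilibrium: 2076 - 3p = 5p - 2724, so 4800 = 8p and p* = 600, q* = 276.
The floor of 648 is above the equilibrium price 600, so it binds.
At p = 648: qd = 2076 - 3·648 = 132 and qs = 5·648 - 2724 = 516.
Surplus = qs - qd = 384.
Government expenditure = surplus × support price = 384 × 648 = 248832.

248832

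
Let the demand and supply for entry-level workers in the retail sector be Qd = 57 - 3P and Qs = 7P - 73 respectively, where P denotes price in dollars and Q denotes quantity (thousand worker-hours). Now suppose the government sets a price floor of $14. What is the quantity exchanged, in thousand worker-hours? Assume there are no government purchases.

15

Equilibrium: 57 - 3P = 7P - 73, so 130 = 10P and P* = 13, Q* = 18.
Since 14 > 13, the floor is binding.
At P = 14: Qd = 57 - 3·14 = 15 and Qs = 7·14 - 73 = 25.
The quantity actually transacted is the short side, demand: 15.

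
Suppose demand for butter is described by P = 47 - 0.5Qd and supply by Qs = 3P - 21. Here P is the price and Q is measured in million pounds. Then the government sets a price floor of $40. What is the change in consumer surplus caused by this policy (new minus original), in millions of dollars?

Rearranging demand gives Qd = 94 - 2P. Without the control the market clears where 94 - 2P = 3P - 21, i.e. P* = 23 and Q* = 48.
Because the floor (40) lies above the market-clearing price, it is binding.
At P = 40: Qd = 94 - 2·40 = 14 and Qs = 3·40 - 21 = 99.
Consumer surplus without the control is ½ · (47 - 23) · 48 = 576.
With the floor, consumers buy 14 units at 40, so CS = ½ · (47 - 40) · 14 = 49.
Change in consumer surplus = 49 - 576 = -527.

-527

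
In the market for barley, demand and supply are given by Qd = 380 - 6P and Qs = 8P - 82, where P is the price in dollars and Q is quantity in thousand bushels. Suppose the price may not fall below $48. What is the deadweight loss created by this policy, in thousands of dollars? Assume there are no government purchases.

Equilibrium: 380 - 6P = 8P - 82, so 462 = 14P and P* = 33, Q* = 182.
The floor of 48 is above the equilibrium price 33, so it binds.
At P = 48: Qd = 380 - 6·48 = 92 and Qs = 8·48 - 82 = 302.
Quantity traded falls to 92. At Q = 92 the demand price is (380 - 92)/6 = 48 and the supply price is (82 + 92)/8 = 21.75.
Deadweight loss = ½ · (48 - 21.75) · (182 - 92) = ½ · 26.25 · 90 = 1181.25.

1181.25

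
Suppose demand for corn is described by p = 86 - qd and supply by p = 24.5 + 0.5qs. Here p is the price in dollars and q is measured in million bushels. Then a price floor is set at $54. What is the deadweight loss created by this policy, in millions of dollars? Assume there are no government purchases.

60.75

Rearranging demand gives qd = 86 - p; rearranging supply gives qs = 2p - 49. Without the control the market clears where 86 - p = 2p - 49, i.e. p* = 45 and q* = 41.
Because the floor (54) lies above the market-clearing price, it is binding.
At p = 54: qd = 86 - 54 = 32 and qs = 2·54 - 49 = 59.
Quantity traded falls to 32. At q = 32 the demand price is 86 - 32 = 54 and the supply price is (49 + 32)/2 = 40.5.
Deadweight loss = ½ · (54 - 40.5) · (41 - 32) = ½ · 13.5 · 9 = 60.75.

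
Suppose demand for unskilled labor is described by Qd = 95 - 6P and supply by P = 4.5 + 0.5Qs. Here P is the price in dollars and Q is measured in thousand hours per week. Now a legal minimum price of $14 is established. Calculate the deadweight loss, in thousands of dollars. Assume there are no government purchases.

Rearranging supply gives Qs = 2P - 9. Equilibrium: 95 - 6P = 2P - 9, so 104 = 8P and P* = 13, Q* = 17.
Because the floor (14) lies above the market-clearing price, it is binding.
At P = 14: Qd = 95 - 6·14 = 11 and Qs = 2·14 - 9 = 19.
Quantity traded falls to 11. At Q = 11 the demand price is (95 - 11)/6 = 14 and the supply price is (9 + 11)/2 = 10.
Deadweight loss = ½ · (14 - 10) · (17 - 11) = ½ · 4 · 6 = 12.

12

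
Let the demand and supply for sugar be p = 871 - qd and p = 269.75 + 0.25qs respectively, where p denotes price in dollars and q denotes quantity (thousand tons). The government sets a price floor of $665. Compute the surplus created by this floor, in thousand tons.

Rearranging demand gives qd = 871 - p; rearranging supply gives qs = 4p - 1079. Without the control the market clears where 871 - p = 4p - 1079, i.e. p* = 390 and q* = 481.
Since 665 > 390, the floor is binding.
At p = 665: qd = 871 - 665 = 206 and qs = 4·665 - 1079 = 1581.
Surplus = qs - qd = 1581 - 206 = 1375.

1375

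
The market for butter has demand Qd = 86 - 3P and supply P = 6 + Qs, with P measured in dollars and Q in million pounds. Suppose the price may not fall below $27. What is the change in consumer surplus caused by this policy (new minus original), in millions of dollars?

-44

Rearranging supply gives Qs = P - 6. In a free market, 86 - 3P = P - 6 gives the equilibrium P* = 23, Q* = 17.
Since 27 > 23, the floor is binding.
At P = 27: Qd = 86 - 3·27 = 5 and Qs = 27 - 6 = 21.
Consumer surplus without the control is ½ · (86/3 - 23) · 17 = 289/6.
With the floor, consumers buy 5 units at 27, so CS = ½ · (86/3 - 27) · 5 = 25/6.
Change in consumer surplus = 25/6 - 289/6 = -44.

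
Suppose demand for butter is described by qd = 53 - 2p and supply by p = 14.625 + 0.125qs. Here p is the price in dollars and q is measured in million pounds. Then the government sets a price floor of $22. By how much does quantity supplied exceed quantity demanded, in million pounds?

50

Rearranging supply gives qs = 8p - 117. Equilibrium: 53 - 2p = 8p - 117, so 170 = 10p and p* = 17, q* = 19.
Because the floor (22) lies above the market-clearing price, it is binding.
At p = 22: qd = 53 - 2·22 = 9 and qs = 8·22 - 117 = 59.
Surplus = qs - qd = 59 - 9 = 50.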